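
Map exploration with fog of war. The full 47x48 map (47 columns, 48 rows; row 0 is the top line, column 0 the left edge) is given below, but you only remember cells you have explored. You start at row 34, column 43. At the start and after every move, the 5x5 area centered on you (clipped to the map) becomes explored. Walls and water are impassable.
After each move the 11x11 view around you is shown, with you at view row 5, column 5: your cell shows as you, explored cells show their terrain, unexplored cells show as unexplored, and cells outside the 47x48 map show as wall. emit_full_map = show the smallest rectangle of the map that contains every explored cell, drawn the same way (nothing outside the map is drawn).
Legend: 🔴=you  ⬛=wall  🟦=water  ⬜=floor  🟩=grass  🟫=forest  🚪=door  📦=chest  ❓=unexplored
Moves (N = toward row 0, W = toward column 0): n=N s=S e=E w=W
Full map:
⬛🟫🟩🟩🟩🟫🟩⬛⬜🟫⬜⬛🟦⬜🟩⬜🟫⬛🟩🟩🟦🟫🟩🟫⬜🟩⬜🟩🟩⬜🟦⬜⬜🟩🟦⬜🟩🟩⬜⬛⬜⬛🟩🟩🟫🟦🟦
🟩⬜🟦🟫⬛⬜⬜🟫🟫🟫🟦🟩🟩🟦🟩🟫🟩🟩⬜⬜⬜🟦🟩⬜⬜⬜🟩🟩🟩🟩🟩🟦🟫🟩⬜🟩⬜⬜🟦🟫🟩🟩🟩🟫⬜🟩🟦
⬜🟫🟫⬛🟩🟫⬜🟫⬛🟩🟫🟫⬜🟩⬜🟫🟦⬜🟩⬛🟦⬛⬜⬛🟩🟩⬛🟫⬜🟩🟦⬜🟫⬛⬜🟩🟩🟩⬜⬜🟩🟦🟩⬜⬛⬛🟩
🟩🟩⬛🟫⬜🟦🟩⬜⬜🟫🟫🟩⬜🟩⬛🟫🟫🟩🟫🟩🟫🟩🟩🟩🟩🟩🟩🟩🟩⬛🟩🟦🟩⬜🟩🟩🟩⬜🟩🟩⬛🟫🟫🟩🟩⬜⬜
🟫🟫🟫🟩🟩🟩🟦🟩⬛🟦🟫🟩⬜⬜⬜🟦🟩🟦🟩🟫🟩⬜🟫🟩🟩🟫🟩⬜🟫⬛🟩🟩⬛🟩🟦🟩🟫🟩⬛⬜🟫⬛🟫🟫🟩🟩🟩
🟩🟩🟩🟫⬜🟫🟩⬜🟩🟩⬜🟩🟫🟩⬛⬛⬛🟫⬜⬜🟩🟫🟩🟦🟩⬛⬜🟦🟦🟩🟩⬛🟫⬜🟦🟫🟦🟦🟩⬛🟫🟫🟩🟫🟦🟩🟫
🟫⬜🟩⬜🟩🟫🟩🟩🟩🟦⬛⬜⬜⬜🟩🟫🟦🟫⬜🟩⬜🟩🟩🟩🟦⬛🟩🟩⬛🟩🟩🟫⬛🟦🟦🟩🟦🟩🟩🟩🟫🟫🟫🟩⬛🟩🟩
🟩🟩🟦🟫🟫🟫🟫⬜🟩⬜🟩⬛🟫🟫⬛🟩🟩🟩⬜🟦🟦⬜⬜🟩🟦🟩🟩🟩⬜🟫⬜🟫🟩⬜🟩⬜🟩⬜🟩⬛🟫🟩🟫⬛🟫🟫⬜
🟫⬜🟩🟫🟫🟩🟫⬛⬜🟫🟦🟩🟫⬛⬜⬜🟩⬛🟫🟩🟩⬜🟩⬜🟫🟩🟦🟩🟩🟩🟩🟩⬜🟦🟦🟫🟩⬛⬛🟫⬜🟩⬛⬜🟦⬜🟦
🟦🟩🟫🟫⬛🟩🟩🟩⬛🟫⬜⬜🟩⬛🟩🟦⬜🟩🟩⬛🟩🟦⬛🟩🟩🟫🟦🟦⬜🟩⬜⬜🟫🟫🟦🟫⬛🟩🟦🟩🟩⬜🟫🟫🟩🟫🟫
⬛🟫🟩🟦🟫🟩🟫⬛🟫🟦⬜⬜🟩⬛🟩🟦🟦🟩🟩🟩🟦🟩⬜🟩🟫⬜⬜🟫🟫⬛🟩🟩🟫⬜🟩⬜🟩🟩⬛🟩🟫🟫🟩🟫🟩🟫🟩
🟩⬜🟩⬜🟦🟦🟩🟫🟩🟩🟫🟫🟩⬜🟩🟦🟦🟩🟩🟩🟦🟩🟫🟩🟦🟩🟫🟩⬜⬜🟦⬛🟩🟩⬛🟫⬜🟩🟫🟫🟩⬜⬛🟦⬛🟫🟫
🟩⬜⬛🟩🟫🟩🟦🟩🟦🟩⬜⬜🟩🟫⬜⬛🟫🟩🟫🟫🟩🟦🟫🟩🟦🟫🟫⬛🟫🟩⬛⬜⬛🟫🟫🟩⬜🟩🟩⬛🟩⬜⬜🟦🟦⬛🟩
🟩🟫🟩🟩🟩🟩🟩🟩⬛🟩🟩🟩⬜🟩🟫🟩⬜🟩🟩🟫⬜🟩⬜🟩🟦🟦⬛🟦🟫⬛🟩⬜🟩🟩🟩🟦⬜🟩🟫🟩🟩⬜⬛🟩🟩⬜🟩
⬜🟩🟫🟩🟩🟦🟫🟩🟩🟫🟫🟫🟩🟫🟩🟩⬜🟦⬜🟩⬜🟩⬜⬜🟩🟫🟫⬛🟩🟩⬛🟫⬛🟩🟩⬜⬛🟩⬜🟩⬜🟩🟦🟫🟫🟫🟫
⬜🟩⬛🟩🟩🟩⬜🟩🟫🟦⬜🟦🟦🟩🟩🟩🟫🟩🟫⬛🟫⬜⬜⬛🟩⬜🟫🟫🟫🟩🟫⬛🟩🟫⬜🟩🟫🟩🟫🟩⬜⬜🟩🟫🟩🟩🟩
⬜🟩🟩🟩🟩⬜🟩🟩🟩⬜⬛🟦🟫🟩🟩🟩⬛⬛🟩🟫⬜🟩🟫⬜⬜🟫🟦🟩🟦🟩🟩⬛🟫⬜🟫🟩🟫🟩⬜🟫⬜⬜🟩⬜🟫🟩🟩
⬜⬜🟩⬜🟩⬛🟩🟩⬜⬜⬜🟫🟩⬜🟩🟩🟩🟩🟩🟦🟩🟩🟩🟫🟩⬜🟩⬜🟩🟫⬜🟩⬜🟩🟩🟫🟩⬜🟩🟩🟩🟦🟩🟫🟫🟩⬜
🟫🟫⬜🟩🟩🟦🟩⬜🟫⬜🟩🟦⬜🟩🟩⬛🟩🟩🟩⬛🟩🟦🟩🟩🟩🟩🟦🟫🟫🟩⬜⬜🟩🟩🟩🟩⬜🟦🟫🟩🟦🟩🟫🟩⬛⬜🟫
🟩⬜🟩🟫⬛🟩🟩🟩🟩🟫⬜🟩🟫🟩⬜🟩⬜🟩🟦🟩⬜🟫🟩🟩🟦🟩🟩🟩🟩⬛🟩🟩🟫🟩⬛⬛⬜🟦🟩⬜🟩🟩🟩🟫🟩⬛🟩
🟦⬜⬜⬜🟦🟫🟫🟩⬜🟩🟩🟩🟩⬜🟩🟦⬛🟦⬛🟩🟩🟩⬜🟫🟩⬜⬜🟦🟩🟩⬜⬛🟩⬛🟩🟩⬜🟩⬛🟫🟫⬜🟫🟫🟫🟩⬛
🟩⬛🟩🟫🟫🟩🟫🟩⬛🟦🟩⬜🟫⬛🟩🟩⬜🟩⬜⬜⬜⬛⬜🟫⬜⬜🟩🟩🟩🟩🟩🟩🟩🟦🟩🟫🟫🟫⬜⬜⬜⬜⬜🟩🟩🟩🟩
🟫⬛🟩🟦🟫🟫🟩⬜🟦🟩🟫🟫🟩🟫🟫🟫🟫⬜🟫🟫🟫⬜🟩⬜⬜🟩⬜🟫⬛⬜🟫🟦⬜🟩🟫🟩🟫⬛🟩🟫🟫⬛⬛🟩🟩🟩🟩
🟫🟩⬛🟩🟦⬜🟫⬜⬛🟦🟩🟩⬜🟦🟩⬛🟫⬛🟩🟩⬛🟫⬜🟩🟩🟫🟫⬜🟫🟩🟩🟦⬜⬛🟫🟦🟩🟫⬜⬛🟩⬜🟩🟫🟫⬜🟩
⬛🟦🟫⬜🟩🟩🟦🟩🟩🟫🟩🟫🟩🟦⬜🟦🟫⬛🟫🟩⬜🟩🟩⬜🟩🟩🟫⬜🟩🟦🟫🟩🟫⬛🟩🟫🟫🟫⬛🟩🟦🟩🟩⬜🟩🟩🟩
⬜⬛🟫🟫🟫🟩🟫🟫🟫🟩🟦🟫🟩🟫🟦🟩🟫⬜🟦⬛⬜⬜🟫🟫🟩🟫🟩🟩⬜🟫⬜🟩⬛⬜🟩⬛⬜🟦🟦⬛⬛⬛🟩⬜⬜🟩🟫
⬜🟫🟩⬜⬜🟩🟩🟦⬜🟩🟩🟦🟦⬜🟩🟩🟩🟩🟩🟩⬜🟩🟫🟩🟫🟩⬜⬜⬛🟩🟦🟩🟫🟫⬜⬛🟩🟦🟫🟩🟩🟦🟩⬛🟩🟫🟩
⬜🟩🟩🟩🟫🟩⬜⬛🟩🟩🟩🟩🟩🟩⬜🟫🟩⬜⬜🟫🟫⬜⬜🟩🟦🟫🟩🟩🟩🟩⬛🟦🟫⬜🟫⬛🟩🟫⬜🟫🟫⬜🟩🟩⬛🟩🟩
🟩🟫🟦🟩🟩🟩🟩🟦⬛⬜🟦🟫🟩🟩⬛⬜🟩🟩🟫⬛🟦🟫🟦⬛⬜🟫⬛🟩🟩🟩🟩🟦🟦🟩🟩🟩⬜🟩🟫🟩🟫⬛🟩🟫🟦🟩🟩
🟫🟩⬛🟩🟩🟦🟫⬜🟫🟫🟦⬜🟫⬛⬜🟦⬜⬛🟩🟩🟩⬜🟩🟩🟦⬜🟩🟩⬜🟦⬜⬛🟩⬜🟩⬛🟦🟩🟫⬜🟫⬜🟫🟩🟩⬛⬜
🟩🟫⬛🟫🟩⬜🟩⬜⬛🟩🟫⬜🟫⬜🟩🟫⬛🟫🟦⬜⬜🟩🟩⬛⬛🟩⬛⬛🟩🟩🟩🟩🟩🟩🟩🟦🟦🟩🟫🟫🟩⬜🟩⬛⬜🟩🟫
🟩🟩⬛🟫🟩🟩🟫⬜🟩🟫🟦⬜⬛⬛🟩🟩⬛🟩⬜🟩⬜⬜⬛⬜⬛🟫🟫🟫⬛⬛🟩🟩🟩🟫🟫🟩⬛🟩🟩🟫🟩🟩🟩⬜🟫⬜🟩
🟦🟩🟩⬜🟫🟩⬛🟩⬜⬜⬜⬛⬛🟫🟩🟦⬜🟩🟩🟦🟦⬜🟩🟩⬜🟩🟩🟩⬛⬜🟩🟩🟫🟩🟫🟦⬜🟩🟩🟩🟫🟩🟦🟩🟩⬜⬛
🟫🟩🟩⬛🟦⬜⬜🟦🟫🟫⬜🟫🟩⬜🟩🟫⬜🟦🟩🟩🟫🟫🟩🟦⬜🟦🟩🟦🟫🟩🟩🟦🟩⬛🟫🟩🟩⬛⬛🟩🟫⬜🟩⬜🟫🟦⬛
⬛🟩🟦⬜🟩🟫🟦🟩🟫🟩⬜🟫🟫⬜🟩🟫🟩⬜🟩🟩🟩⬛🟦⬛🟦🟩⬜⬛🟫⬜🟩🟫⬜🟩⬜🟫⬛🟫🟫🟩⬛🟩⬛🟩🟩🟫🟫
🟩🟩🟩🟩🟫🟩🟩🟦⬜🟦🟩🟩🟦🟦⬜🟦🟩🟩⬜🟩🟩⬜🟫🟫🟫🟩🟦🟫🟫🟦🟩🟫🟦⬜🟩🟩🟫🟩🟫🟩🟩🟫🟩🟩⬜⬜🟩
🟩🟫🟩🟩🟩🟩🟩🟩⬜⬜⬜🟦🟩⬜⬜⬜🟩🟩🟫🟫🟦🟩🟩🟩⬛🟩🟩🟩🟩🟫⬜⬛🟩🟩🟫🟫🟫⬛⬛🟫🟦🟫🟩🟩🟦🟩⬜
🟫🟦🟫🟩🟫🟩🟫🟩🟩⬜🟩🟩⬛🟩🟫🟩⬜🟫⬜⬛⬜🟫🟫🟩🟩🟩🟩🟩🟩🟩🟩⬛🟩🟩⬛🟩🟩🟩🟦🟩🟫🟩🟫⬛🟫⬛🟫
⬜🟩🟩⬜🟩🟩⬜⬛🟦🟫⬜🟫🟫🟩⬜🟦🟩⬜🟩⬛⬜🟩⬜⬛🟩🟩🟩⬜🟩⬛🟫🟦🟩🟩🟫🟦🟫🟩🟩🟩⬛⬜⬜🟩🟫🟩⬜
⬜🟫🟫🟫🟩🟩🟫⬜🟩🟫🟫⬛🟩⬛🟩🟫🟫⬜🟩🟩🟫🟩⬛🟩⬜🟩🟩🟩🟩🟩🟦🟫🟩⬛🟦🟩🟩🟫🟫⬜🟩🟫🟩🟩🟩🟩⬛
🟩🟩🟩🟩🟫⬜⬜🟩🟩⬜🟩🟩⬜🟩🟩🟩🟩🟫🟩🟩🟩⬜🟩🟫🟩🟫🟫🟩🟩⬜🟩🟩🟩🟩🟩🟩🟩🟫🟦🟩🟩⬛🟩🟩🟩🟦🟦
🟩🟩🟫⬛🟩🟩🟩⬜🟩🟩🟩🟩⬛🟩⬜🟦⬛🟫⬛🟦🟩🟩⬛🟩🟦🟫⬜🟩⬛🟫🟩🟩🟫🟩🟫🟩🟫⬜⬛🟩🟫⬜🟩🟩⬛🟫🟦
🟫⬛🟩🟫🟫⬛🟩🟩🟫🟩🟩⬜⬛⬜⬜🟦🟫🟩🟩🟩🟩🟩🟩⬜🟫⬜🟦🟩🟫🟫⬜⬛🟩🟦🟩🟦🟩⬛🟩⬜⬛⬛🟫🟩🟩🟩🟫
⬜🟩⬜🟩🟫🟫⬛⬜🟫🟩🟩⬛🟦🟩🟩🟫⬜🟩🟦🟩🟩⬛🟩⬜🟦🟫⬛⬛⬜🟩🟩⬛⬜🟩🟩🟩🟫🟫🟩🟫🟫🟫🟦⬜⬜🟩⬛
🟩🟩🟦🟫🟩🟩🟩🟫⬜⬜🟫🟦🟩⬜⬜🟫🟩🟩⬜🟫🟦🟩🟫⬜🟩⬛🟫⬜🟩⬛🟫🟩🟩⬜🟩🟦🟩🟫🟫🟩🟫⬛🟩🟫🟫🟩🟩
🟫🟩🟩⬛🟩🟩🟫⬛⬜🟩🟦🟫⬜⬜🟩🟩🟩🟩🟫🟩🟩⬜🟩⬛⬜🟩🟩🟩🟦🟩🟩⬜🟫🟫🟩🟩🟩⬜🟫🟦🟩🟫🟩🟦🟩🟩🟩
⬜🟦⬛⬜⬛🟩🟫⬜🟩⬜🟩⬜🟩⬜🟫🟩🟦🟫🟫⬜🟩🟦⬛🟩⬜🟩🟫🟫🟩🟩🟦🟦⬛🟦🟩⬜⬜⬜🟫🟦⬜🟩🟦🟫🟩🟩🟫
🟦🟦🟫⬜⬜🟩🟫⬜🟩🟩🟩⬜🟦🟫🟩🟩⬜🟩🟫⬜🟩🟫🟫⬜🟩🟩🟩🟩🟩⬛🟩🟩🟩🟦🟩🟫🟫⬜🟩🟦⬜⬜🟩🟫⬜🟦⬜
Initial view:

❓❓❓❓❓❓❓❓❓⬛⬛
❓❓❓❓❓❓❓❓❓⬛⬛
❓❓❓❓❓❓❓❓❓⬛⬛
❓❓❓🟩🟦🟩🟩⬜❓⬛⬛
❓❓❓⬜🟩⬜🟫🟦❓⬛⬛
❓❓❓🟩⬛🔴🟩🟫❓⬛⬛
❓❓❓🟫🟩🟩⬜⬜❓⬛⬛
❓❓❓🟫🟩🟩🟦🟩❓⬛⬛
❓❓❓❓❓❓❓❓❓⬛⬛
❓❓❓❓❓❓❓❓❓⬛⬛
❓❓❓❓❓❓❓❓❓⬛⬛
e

❓❓❓❓❓❓❓❓⬛⬛⬛
❓❓❓❓❓❓❓❓⬛⬛⬛
❓❓❓❓❓❓❓❓⬛⬛⬛
❓❓🟩🟦🟩🟩⬜⬛⬛⬛⬛
❓❓⬜🟩⬜🟫🟦⬛⬛⬛⬛
❓❓🟩⬛🟩🔴🟫🟫⬛⬛⬛
❓❓🟫🟩🟩⬜⬜🟩⬛⬛⬛
❓❓🟫🟩🟩🟦🟩⬜⬛⬛⬛
❓❓❓❓❓❓❓❓⬛⬛⬛
❓❓❓❓❓❓❓❓⬛⬛⬛
❓❓❓❓❓❓❓❓⬛⬛⬛

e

❓❓❓❓❓❓❓⬛⬛⬛⬛
❓❓❓❓❓❓❓⬛⬛⬛⬛
❓❓❓❓❓❓❓⬛⬛⬛⬛
❓🟩🟦🟩🟩⬜⬛⬛⬛⬛⬛
❓⬜🟩⬜🟫🟦⬛⬛⬛⬛⬛
❓🟩⬛🟩🟩🔴🟫⬛⬛⬛⬛
❓🟫🟩🟩⬜⬜🟩⬛⬛⬛⬛
❓🟫🟩🟩🟦🟩⬜⬛⬛⬛⬛
❓❓❓❓❓❓❓⬛⬛⬛⬛
❓❓❓❓❓❓❓⬛⬛⬛⬛
❓❓❓❓❓❓❓⬛⬛⬛⬛

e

❓❓❓❓❓❓⬛⬛⬛⬛⬛
❓❓❓❓❓❓⬛⬛⬛⬛⬛
❓❓❓❓❓❓⬛⬛⬛⬛⬛
🟩🟦🟩🟩⬜⬛⬛⬛⬛⬛⬛
⬜🟩⬜🟫🟦⬛⬛⬛⬛⬛⬛
🟩⬛🟩🟩🟫🔴⬛⬛⬛⬛⬛
🟫🟩🟩⬜⬜🟩⬛⬛⬛⬛⬛
🟫🟩🟩🟦🟩⬜⬛⬛⬛⬛⬛
❓❓❓❓❓❓⬛⬛⬛⬛⬛
❓❓❓❓❓❓⬛⬛⬛⬛⬛
❓❓❓❓❓❓⬛⬛⬛⬛⬛

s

❓❓❓❓❓❓⬛⬛⬛⬛⬛
❓❓❓❓❓❓⬛⬛⬛⬛⬛
🟩🟦🟩🟩⬜⬛⬛⬛⬛⬛⬛
⬜🟩⬜🟫🟦⬛⬛⬛⬛⬛⬛
🟩⬛🟩🟩🟫🟫⬛⬛⬛⬛⬛
🟫🟩🟩⬜⬜🔴⬛⬛⬛⬛⬛
🟫🟩🟩🟦🟩⬜⬛⬛⬛⬛⬛
❓❓❓🟫⬛🟫⬛⬛⬛⬛⬛
❓❓❓❓❓❓⬛⬛⬛⬛⬛
❓❓❓❓❓❓⬛⬛⬛⬛⬛
❓❓❓❓❓❓⬛⬛⬛⬛⬛

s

❓❓❓❓❓❓⬛⬛⬛⬛⬛
🟩🟦🟩🟩⬜⬛⬛⬛⬛⬛⬛
⬜🟩⬜🟫🟦⬛⬛⬛⬛⬛⬛
🟩⬛🟩🟩🟫🟫⬛⬛⬛⬛⬛
🟫🟩🟩⬜⬜🟩⬛⬛⬛⬛⬛
🟫🟩🟩🟦🟩🔴⬛⬛⬛⬛⬛
❓❓❓🟫⬛🟫⬛⬛⬛⬛⬛
❓❓❓🟫🟩⬜⬛⬛⬛⬛⬛
❓❓❓❓❓❓⬛⬛⬛⬛⬛
❓❓❓❓❓❓⬛⬛⬛⬛⬛
❓❓❓❓❓❓⬛⬛⬛⬛⬛

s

🟩🟦🟩🟩⬜⬛⬛⬛⬛⬛⬛
⬜🟩⬜🟫🟦⬛⬛⬛⬛⬛⬛
🟩⬛🟩🟩🟫🟫⬛⬛⬛⬛⬛
🟫🟩🟩⬜⬜🟩⬛⬛⬛⬛⬛
🟫🟩🟩🟦🟩⬜⬛⬛⬛⬛⬛
❓❓❓🟫⬛🔴⬛⬛⬛⬛⬛
❓❓❓🟫🟩⬜⬛⬛⬛⬛⬛
❓❓❓🟩🟩⬛⬛⬛⬛⬛⬛
❓❓❓❓❓❓⬛⬛⬛⬛⬛
❓❓❓❓❓❓⬛⬛⬛⬛⬛
❓❓❓❓❓❓⬛⬛⬛⬛⬛

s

⬜🟩⬜🟫🟦⬛⬛⬛⬛⬛⬛
🟩⬛🟩🟩🟫🟫⬛⬛⬛⬛⬛
🟫🟩🟩⬜⬜🟩⬛⬛⬛⬛⬛
🟫🟩🟩🟦🟩⬜⬛⬛⬛⬛⬛
❓❓❓🟫⬛🟫⬛⬛⬛⬛⬛
❓❓❓🟫🟩🔴⬛⬛⬛⬛⬛
❓❓❓🟩🟩⬛⬛⬛⬛⬛⬛
❓❓❓🟩🟦🟦⬛⬛⬛⬛⬛
❓❓❓❓❓❓⬛⬛⬛⬛⬛
❓❓❓❓❓❓⬛⬛⬛⬛⬛
❓❓❓❓❓❓⬛⬛⬛⬛⬛

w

❓⬜🟩⬜🟫🟦⬛⬛⬛⬛⬛
❓🟩⬛🟩🟩🟫🟫⬛⬛⬛⬛
❓🟫🟩🟩⬜⬜🟩⬛⬛⬛⬛
❓🟫🟩🟩🟦🟩⬜⬛⬛⬛⬛
❓❓❓⬛🟫⬛🟫⬛⬛⬛⬛
❓❓❓🟩🟫🔴⬜⬛⬛⬛⬛
❓❓❓🟩🟩🟩⬛⬛⬛⬛⬛
❓❓❓🟩🟩🟦🟦⬛⬛⬛⬛
❓❓❓❓❓❓❓⬛⬛⬛⬛
❓❓❓❓❓❓❓⬛⬛⬛⬛
❓❓❓❓❓❓❓⬛⬛⬛⬛

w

❓❓⬜🟩⬜🟫🟦⬛⬛⬛⬛
❓❓🟩⬛🟩🟩🟫🟫⬛⬛⬛
❓❓🟫🟩🟩⬜⬜🟩⬛⬛⬛
❓❓🟫🟩🟩🟦🟩⬜⬛⬛⬛
❓❓❓🟫⬛🟫⬛🟫⬛⬛⬛
❓❓❓⬜🟩🔴🟩⬜⬛⬛⬛
❓❓❓🟩🟩🟩🟩⬛⬛⬛⬛
❓❓❓🟩🟩🟩🟦🟦⬛⬛⬛
❓❓❓❓❓❓❓❓⬛⬛⬛
❓❓❓❓❓❓❓❓⬛⬛⬛
❓❓❓❓❓❓❓❓⬛⬛⬛

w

❓❓❓⬜🟩⬜🟫🟦⬛⬛⬛
❓❓❓🟩⬛🟩🟩🟫🟫⬛⬛
❓❓❓🟫🟩🟩⬜⬜🟩⬛⬛
❓❓❓🟫🟩🟩🟦🟩⬜⬛⬛
❓❓❓🟩🟫⬛🟫⬛🟫⬛⬛
❓❓❓⬜⬜🔴🟫🟩⬜⬛⬛
❓❓❓🟫🟩🟩🟩🟩⬛⬛⬛
❓❓❓⬛🟩🟩🟩🟦🟦⬛⬛
❓❓❓❓❓❓❓❓❓⬛⬛
❓❓❓❓❓❓❓❓❓⬛⬛
❓❓❓❓❓❓❓❓❓⬛⬛

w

❓❓❓❓⬜🟩⬜🟫🟦⬛⬛
❓❓❓❓🟩⬛🟩🟩🟫🟫⬛
❓❓❓❓🟫🟩🟩⬜⬜🟩⬛
❓❓❓🟦🟫🟩🟩🟦🟩⬜⬛
❓❓❓🟫🟩🟫⬛🟫⬛🟫⬛
❓❓❓⬛⬜🔴🟩🟫🟩⬜⬛
❓❓❓🟩🟫🟩🟩🟩🟩⬛⬛
❓❓❓🟩⬛🟩🟩🟩🟦🟦⬛
❓❓❓❓❓❓❓❓❓❓⬛
❓❓❓❓❓❓❓❓❓❓⬛
❓❓❓❓❓❓❓❓❓❓⬛

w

❓❓❓❓❓⬜🟩⬜🟫🟦⬛
❓❓❓❓❓🟩⬛🟩🟩🟫🟫
❓❓❓❓❓🟫🟩🟩⬜⬜🟩
❓❓❓🟫🟦🟫🟩🟩🟦🟩⬜
❓❓❓🟩🟫🟩🟫⬛🟫⬛🟫
❓❓❓🟩⬛🔴⬜🟩🟫🟩⬜
❓❓❓⬜🟩🟫🟩🟩🟩🟩⬛
❓❓❓🟩🟩⬛🟩🟩🟩🟦🟦
❓❓❓❓❓❓❓❓❓❓❓
❓❓❓❓❓❓❓❓❓❓❓
❓❓❓❓❓❓❓❓❓❓❓

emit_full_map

❓❓🟩🟦🟩🟩⬜⬛
❓❓⬜🟩⬜🟫🟦⬛
❓❓🟩⬛🟩🟩🟫🟫
❓❓🟫🟩🟩⬜⬜🟩
🟫🟦🟫🟩🟩🟦🟩⬜
🟩🟫🟩🟫⬛🟫⬛🟫
🟩⬛🔴⬜🟩🟫🟩⬜
⬜🟩🟫🟩🟩🟩🟩⬛
🟩🟩⬛🟩🟩🟩🟦🟦

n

❓❓❓❓❓🟩🟦🟩🟩⬜⬛
❓❓❓❓❓⬜🟩⬜🟫🟦⬛
❓❓❓❓❓🟩⬛🟩🟩🟫🟫
❓❓❓🟩🟩🟫🟩🟩⬜⬜🟩
❓❓❓🟫🟦🟫🟩🟩🟦🟩⬜
❓❓❓🟩🟫🔴🟫⬛🟫⬛🟫
❓❓❓🟩⬛⬜⬜🟩🟫🟩⬜
❓❓❓⬜🟩🟫🟩🟩🟩🟩⬛
❓❓❓🟩🟩⬛🟩🟩🟩🟦🟦
❓❓❓❓❓❓❓❓❓❓❓
❓❓❓❓❓❓❓❓❓❓❓

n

❓❓❓❓❓❓❓❓❓❓❓
❓❓❓❓❓🟩🟦🟩🟩⬜⬛
❓❓❓❓❓⬜🟩⬜🟫🟦⬛
❓❓❓🟩⬛🟩⬛🟩🟩🟫🟫
❓❓❓🟩🟩🟫🟩🟩⬜⬜🟩
❓❓❓🟫🟦🔴🟩🟩🟦🟩⬜
❓❓❓🟩🟫🟩🟫⬛🟫⬛🟫
❓❓❓🟩⬛⬜⬜🟩🟫🟩⬜
❓❓❓⬜🟩🟫🟩🟩🟩🟩⬛
❓❓❓🟩🟩⬛🟩🟩🟩🟦🟦
❓❓❓❓❓❓❓❓❓❓❓

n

❓❓❓❓❓❓❓❓❓❓❓
❓❓❓❓❓❓❓❓❓❓❓
❓❓❓❓❓🟩🟦🟩🟩⬜⬛
❓❓❓🟩🟫⬜🟩⬜🟫🟦⬛
❓❓❓🟩⬛🟩⬛🟩🟩🟫🟫
❓❓❓🟩🟩🔴🟩🟩⬜⬜🟩
❓❓❓🟫🟦🟫🟩🟩🟦🟩⬜
❓❓❓🟩🟫🟩🟫⬛🟫⬛🟫
❓❓❓🟩⬛⬜⬜🟩🟫🟩⬜
❓❓❓⬜🟩🟫🟩🟩🟩🟩⬛
❓❓❓🟩🟩⬛🟩🟩🟩🟦🟦

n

❓❓❓❓❓❓❓❓❓❓❓
❓❓❓❓❓❓❓❓❓❓❓
❓❓❓❓❓❓❓❓❓❓❓
❓❓❓🟩🟫🟩🟦🟩🟩⬜⬛
❓❓❓🟩🟫⬜🟩⬜🟫🟦⬛
❓❓❓🟩⬛🔴⬛🟩🟩🟫🟫
❓❓❓🟩🟩🟫🟩🟩⬜⬜🟩
❓❓❓🟫🟦🟫🟩🟩🟦🟩⬜
❓❓❓🟩🟫🟩🟫⬛🟫⬛🟫
❓❓❓🟩⬛⬜⬜🟩🟫🟩⬜
❓❓❓⬜🟩🟫🟩🟩🟩🟩⬛

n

❓❓❓❓❓❓❓❓❓❓❓
❓❓❓❓❓❓❓❓❓❓❓
❓❓❓❓❓❓❓❓❓❓❓
❓❓❓🟫🟩🟩🟩⬜❓❓❓
❓❓❓🟩🟫🟩🟦🟩🟩⬜⬛
❓❓❓🟩🟫🔴🟩⬜🟫🟦⬛
❓❓❓🟩⬛🟩⬛🟩🟩🟫🟫
❓❓❓🟩🟩🟫🟩🟩⬜⬜🟩
❓❓❓🟫🟦🟫🟩🟩🟦🟩⬜
❓❓❓🟩🟫🟩🟫⬛🟫⬛🟫
❓❓❓🟩⬛⬜⬜🟩🟫🟩⬜

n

❓❓❓❓❓❓❓❓❓❓❓
❓❓❓❓❓❓❓❓❓❓❓
❓❓❓❓❓❓❓❓❓❓❓
❓❓❓🟫🟩⬜🟩⬛❓❓❓
❓❓❓🟫🟩🟩🟩⬜❓❓❓
❓❓❓🟩🟫🔴🟦🟩🟩⬜⬛
❓❓❓🟩🟫⬜🟩⬜🟫🟦⬛
❓❓❓🟩⬛🟩⬛🟩🟩🟫🟫
❓❓❓🟩🟩🟫🟩🟩⬜⬜🟩
❓❓❓🟫🟦🟫🟩🟩🟦🟩⬜
❓❓❓🟩🟫🟩🟫⬛🟫⬛🟫

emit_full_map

🟫🟩⬜🟩⬛❓❓❓
🟫🟩🟩🟩⬜❓❓❓
🟩🟫🔴🟦🟩🟩⬜⬛
🟩🟫⬜🟩⬜🟫🟦⬛
🟩⬛🟩⬛🟩🟩🟫🟫
🟩🟩🟫🟩🟩⬜⬜🟩
🟫🟦🟫🟩🟩🟦🟩⬜
🟩🟫🟩🟫⬛🟫⬛🟫
🟩⬛⬜⬜🟩🟫🟩⬜
⬜🟩🟫🟩🟩🟩🟩⬛
🟩🟩⬛🟩🟩🟩🟦🟦

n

❓❓❓❓❓❓❓❓❓❓❓
❓❓❓❓❓❓❓❓❓❓❓
❓❓❓❓❓❓❓❓❓❓❓
❓❓❓⬜🟫⬜🟫🟩❓❓❓
❓❓❓🟫🟩⬜🟩⬛❓❓❓
❓❓❓🟫🟩🔴🟩⬜❓❓❓
❓❓❓🟩🟫🟩🟦🟩🟩⬜⬛
❓❓❓🟩🟫⬜🟩⬜🟫🟦⬛
❓❓❓🟩⬛🟩⬛🟩🟩🟫🟫
❓❓❓🟩🟩🟫🟩🟩⬜⬜🟩
❓❓❓🟫🟦🟫🟩🟩🟦🟩⬜

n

❓❓❓❓❓❓❓❓❓❓❓
❓❓❓❓❓❓❓❓❓❓❓
❓❓❓❓❓❓❓❓❓❓❓
❓❓❓🟩🟫⬛🟩🟫❓❓❓
❓❓❓⬜🟫⬜🟫🟩❓❓❓
❓❓❓🟫🟩🔴🟩⬛❓❓❓
❓❓❓🟫🟩🟩🟩⬜❓❓❓
❓❓❓🟩🟫🟩🟦🟩🟩⬜⬛
❓❓❓🟩🟫⬜🟩⬜🟫🟦⬛
❓❓❓🟩⬛🟩⬛🟩🟩🟫🟫
❓❓❓🟩🟩🟫🟩🟩⬜⬜🟩

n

❓❓❓❓❓❓❓❓❓❓❓
❓❓❓❓❓❓❓❓❓❓❓
❓❓❓❓❓❓❓❓❓❓❓
❓❓❓🟫🟫⬜🟩🟩❓❓❓
❓❓❓🟩🟫⬛🟩🟫❓❓❓
❓❓❓⬜🟫🔴🟫🟩❓❓❓
❓❓❓🟫🟩⬜🟩⬛❓❓❓
❓❓❓🟫🟩🟩🟩⬜❓❓❓
❓❓❓🟩🟫🟩🟦🟩🟩⬜⬛
❓❓❓🟩🟫⬜🟩⬜🟫🟦⬛
❓❓❓🟩⬛🟩⬛🟩🟩🟫🟫

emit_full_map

🟫🟫⬜🟩🟩❓❓❓
🟩🟫⬛🟩🟫❓❓❓
⬜🟫🔴🟫🟩❓❓❓
🟫🟩⬜🟩⬛❓❓❓
🟫🟩🟩🟩⬜❓❓❓
🟩🟫🟩🟦🟩🟩⬜⬛
🟩🟫⬜🟩⬜🟫🟦⬛
🟩⬛🟩⬛🟩🟩🟫🟫
🟩🟩🟫🟩🟩⬜⬜🟩
🟫🟦🟫🟩🟩🟦🟩⬜
🟩🟫🟩🟫⬛🟫⬛🟫
🟩⬛⬜⬜🟩🟫🟩⬜
⬜🟩🟫🟩🟩🟩🟩⬛
🟩🟩⬛🟩🟩🟩🟦🟦


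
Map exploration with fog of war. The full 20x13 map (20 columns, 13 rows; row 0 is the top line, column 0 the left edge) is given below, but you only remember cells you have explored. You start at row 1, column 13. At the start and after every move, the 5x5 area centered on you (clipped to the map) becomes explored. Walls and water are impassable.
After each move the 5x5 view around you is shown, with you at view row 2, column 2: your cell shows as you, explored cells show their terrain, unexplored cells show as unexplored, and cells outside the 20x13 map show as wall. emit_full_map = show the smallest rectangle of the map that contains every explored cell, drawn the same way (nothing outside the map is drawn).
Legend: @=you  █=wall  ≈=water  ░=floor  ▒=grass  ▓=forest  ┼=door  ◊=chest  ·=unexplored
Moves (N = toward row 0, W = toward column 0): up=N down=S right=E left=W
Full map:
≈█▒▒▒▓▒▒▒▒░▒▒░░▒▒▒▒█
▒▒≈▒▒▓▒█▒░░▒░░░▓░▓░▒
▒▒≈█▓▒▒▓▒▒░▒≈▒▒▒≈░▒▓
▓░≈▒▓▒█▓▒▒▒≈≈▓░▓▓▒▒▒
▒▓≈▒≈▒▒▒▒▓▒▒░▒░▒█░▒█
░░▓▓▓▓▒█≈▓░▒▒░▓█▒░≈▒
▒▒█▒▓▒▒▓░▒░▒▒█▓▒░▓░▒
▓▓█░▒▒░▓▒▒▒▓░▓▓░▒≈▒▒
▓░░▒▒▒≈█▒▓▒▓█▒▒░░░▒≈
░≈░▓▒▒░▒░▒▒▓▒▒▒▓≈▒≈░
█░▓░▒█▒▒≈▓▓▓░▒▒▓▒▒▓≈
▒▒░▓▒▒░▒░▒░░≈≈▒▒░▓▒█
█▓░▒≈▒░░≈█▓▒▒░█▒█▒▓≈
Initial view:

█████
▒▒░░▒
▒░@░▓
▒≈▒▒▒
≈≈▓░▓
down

▒▒░░▒
▒░░░▓
▒≈@▒▒
≈≈▓░▓
▒░▒░▒

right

▒░░▒▒
░░░▓░
≈▒@▒≈
≈▓░▓▓
░▒░▒█

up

█████
▒░░▒▒
░░@▓░
≈▒▒▒≈
≈▓░▓▓

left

█████
▒▒░░▒
▒░@░▓
▒≈▒▒▒
≈≈▓░▓

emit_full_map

▒▒░░▒▒
▒░@░▓░
▒≈▒▒▒≈
≈≈▓░▓▓
▒░▒░▒█

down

▒▒░░▒
▒░░░▓
▒≈@▒▒
≈≈▓░▓
▒░▒░▒

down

▒░░░▓
▒≈▒▒▒
≈≈@░▓
▒░▒░▒
▒▒░▓█

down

▒≈▒▒▒
≈≈▓░▓
▒░@░▒
▒▒░▓█
▒▒█▓▒

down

≈≈▓░▓
▒░▒░▒
▒▒@▓█
▒▒█▓▒
▓░▓▓░

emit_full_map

▒▒░░▒▒
▒░░░▓░
▒≈▒▒▒≈
≈≈▓░▓▓
▒░▒░▒█
▒▒@▓█·
▒▒█▓▒·
▓░▓▓░·


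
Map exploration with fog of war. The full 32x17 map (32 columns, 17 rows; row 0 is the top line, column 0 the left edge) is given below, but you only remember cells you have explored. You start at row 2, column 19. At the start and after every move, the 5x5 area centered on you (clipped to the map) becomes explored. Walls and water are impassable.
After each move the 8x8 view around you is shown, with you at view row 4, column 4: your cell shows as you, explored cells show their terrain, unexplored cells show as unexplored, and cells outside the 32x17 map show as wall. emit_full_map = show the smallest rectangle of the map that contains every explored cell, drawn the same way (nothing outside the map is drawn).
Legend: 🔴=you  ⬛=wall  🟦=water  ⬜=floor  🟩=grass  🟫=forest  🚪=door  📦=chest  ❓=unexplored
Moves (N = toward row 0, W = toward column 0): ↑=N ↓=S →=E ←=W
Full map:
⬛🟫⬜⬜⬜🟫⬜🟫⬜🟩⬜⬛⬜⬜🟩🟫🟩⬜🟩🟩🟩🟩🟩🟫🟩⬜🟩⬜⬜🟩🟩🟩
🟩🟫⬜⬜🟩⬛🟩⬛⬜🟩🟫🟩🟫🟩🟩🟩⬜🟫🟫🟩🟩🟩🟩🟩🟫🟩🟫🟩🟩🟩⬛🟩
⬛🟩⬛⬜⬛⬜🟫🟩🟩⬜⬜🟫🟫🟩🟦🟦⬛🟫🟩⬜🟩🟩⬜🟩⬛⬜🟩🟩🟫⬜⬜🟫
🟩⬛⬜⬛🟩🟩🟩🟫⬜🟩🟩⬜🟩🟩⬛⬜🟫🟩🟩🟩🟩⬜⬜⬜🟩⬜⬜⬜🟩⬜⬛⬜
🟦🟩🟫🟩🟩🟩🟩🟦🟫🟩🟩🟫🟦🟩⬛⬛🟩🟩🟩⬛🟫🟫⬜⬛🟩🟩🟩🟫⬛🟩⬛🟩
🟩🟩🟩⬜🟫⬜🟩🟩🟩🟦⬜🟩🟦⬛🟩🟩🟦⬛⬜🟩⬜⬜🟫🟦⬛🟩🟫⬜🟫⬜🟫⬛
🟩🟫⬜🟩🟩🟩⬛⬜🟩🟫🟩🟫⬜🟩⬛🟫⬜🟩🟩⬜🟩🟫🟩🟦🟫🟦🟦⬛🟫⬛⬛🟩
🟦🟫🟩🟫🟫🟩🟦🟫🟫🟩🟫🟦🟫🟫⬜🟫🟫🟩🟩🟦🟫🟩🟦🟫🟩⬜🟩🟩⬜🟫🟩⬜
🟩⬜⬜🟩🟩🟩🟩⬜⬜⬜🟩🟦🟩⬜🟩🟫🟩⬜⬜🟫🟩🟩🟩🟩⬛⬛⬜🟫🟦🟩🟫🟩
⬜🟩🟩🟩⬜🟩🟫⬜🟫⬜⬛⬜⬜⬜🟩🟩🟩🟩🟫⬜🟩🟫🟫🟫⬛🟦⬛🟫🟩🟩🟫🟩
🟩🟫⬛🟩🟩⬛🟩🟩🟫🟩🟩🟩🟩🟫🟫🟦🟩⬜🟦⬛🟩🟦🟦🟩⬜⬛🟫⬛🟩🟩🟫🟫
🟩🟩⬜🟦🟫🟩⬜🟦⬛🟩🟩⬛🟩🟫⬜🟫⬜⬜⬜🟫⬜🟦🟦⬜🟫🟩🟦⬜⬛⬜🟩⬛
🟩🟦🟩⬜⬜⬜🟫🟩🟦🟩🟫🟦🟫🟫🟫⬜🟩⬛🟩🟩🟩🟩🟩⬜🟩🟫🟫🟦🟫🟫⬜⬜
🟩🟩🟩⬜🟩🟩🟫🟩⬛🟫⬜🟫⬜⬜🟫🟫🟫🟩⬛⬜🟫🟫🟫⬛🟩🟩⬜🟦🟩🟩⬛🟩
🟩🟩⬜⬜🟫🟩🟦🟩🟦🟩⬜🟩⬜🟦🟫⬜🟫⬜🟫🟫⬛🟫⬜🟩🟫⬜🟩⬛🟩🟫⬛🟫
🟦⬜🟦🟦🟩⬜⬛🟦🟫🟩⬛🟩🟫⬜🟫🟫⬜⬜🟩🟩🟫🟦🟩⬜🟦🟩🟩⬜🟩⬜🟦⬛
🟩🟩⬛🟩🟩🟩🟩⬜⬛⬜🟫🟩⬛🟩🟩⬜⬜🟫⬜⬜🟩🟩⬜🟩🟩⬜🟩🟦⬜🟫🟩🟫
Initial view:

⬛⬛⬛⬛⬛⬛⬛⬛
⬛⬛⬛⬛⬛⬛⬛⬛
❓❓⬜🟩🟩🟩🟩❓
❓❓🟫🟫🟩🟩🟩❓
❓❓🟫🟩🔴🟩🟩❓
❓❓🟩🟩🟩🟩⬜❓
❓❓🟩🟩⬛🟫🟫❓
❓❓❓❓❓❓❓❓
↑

⬛⬛⬛⬛⬛⬛⬛⬛
⬛⬛⬛⬛⬛⬛⬛⬛
⬛⬛⬛⬛⬛⬛⬛⬛
❓❓⬜🟩🟩🟩🟩❓
❓❓🟫🟫🔴🟩🟩❓
❓❓🟫🟩⬜🟩🟩❓
❓❓🟩🟩🟩🟩⬜❓
❓❓🟩🟩⬛🟫🟫❓

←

⬛⬛⬛⬛⬛⬛⬛⬛
⬛⬛⬛⬛⬛⬛⬛⬛
⬛⬛⬛⬛⬛⬛⬛⬛
❓❓🟩⬜🟩🟩🟩🟩
❓❓⬜🟫🔴🟩🟩🟩
❓❓⬛🟫🟩⬜🟩🟩
❓❓🟫🟩🟩🟩🟩⬜
❓❓❓🟩🟩⬛🟫🟫

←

⬛⬛⬛⬛⬛⬛⬛⬛
⬛⬛⬛⬛⬛⬛⬛⬛
⬛⬛⬛⬛⬛⬛⬛⬛
❓❓🟫🟩⬜🟩🟩🟩
❓❓🟩⬜🔴🟫🟩🟩
❓❓🟦⬛🟫🟩⬜🟩
❓❓⬜🟫🟩🟩🟩🟩
❓❓❓❓🟩🟩⬛🟫

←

⬛⬛⬛⬛⬛⬛⬛⬛
⬛⬛⬛⬛⬛⬛⬛⬛
⬛⬛⬛⬛⬛⬛⬛⬛
❓❓🟩🟫🟩⬜🟩🟩
❓❓🟩🟩🔴🟫🟫🟩
❓❓🟦🟦⬛🟫🟩⬜
❓❓⬛⬜🟫🟩🟩🟩
❓❓❓❓❓🟩🟩⬛

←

⬛⬛⬛⬛⬛⬛⬛⬛
⬛⬛⬛⬛⬛⬛⬛⬛
⬛⬛⬛⬛⬛⬛⬛⬛
❓❓⬜🟩🟫🟩⬜🟩
❓❓🟩🟩🔴⬜🟫🟫
❓❓🟩🟦🟦⬛🟫🟩
❓❓🟩⬛⬜🟫🟩🟩
❓❓❓❓❓❓🟩🟩

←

⬛⬛⬛⬛⬛⬛⬛⬛
⬛⬛⬛⬛⬛⬛⬛⬛
⬛⬛⬛⬛⬛⬛⬛⬛
❓❓⬜⬜🟩🟫🟩⬜
❓❓🟫🟩🔴🟩⬜🟫
❓❓🟫🟩🟦🟦⬛🟫
❓❓🟩🟩⬛⬜🟫🟩
❓❓❓❓❓❓❓🟩

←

⬛⬛⬛⬛⬛⬛⬛⬛
⬛⬛⬛⬛⬛⬛⬛⬛
⬛⬛⬛⬛⬛⬛⬛⬛
❓❓⬛⬜⬜🟩🟫🟩
❓❓🟩🟫🔴🟩🟩⬜
❓❓🟫🟫🟩🟦🟦⬛
❓❓⬜🟩🟩⬛⬜🟫
❓❓❓❓❓❓❓❓

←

⬛⬛⬛⬛⬛⬛⬛⬛
⬛⬛⬛⬛⬛⬛⬛⬛
⬛⬛⬛⬛⬛⬛⬛⬛
❓❓⬜⬛⬜⬜🟩🟫
❓❓🟫🟩🔴🟩🟩🟩
❓❓⬜🟫🟫🟩🟦🟦
❓❓🟩⬜🟩🟩⬛⬜
❓❓❓❓❓❓❓❓

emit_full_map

⬜⬛⬜⬜🟩🟫🟩⬜🟩🟩🟩🟩
🟫🟩🔴🟩🟩🟩⬜🟫🟫🟩🟩🟩
⬜🟫🟫🟩🟦🟦⬛🟫🟩⬜🟩🟩
🟩⬜🟩🟩⬛⬜🟫🟩🟩🟩🟩⬜
❓❓❓❓❓❓❓🟩🟩⬛🟫🟫

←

⬛⬛⬛⬛⬛⬛⬛⬛
⬛⬛⬛⬛⬛⬛⬛⬛
⬛⬛⬛⬛⬛⬛⬛⬛
❓❓🟩⬜⬛⬜⬜🟩
❓❓🟩🟫🔴🟫🟩🟩
❓❓⬜⬜🟫🟫🟩🟦
❓❓🟩🟩⬜🟩🟩⬛
❓❓❓❓❓❓❓❓

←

⬛⬛⬛⬛⬛⬛⬛⬛
⬛⬛⬛⬛⬛⬛⬛⬛
⬛⬛⬛⬛⬛⬛⬛⬛
❓❓⬜🟩⬜⬛⬜⬜
❓❓⬜🟩🔴🟩🟫🟩
❓❓🟩⬜⬜🟫🟫🟩
❓❓⬜🟩🟩⬜🟩🟩
❓❓❓❓❓❓❓❓

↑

⬛⬛⬛⬛⬛⬛⬛⬛
⬛⬛⬛⬛⬛⬛⬛⬛
⬛⬛⬛⬛⬛⬛⬛⬛
⬛⬛⬛⬛⬛⬛⬛⬛
❓❓⬜🟩🔴⬛⬜⬜
❓❓⬜🟩🟫🟩🟫🟩
❓❓🟩⬜⬜🟫🟫🟩
❓❓⬜🟩🟩⬜🟩🟩

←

⬛⬛⬛⬛⬛⬛⬛⬛
⬛⬛⬛⬛⬛⬛⬛⬛
⬛⬛⬛⬛⬛⬛⬛⬛
⬛⬛⬛⬛⬛⬛⬛⬛
❓❓🟫⬜🔴⬜⬛⬜
❓❓⬛⬜🟩🟫🟩🟫
❓❓🟩🟩⬜⬜🟫🟫
❓❓❓⬜🟩🟩⬜🟩

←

⬛⬛⬛⬛⬛⬛⬛⬛
⬛⬛⬛⬛⬛⬛⬛⬛
⬛⬛⬛⬛⬛⬛⬛⬛
⬛⬛⬛⬛⬛⬛⬛⬛
❓❓⬜🟫🔴🟩⬜⬛
❓❓🟩⬛⬜🟩🟫🟩
❓❓🟫🟩🟩⬜⬜🟫
❓❓❓❓⬜🟩🟩⬜

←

⬛⬛⬛⬛⬛⬛⬛⬛
⬛⬛⬛⬛⬛⬛⬛⬛
⬛⬛⬛⬛⬛⬛⬛⬛
⬛⬛⬛⬛⬛⬛⬛⬛
❓❓🟫⬜🔴⬜🟩⬜
❓❓⬛🟩⬛⬜🟩🟫
❓❓⬜🟫🟩🟩⬜⬜
❓❓❓❓❓⬜🟩🟩

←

⬛⬛⬛⬛⬛⬛⬛⬛
⬛⬛⬛⬛⬛⬛⬛⬛
⬛⬛⬛⬛⬛⬛⬛⬛
⬛⬛⬛⬛⬛⬛⬛⬛
❓❓⬜🟫🔴🟫⬜🟩
❓❓🟩⬛🟩⬛⬜🟩
❓❓⬛⬜🟫🟩🟩⬜
❓❓❓❓❓❓⬜🟩

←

⬛⬛⬛⬛⬛⬛⬛⬛
⬛⬛⬛⬛⬛⬛⬛⬛
⬛⬛⬛⬛⬛⬛⬛⬛
⬛⬛⬛⬛⬛⬛⬛⬛
❓❓⬜⬜🔴⬜🟫⬜
❓❓⬜🟩⬛🟩⬛⬜
❓❓⬜⬛⬜🟫🟩🟩
❓❓❓❓❓❓❓⬜

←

⬛⬛⬛⬛⬛⬛⬛⬛
⬛⬛⬛⬛⬛⬛⬛⬛
⬛⬛⬛⬛⬛⬛⬛⬛
⬛⬛⬛⬛⬛⬛⬛⬛
❓❓⬜⬜🔴🟫⬜🟫
❓❓⬜⬜🟩⬛🟩⬛
❓❓⬛⬜⬛⬜🟫🟩
❓❓❓❓❓❓❓❓

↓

⬛⬛⬛⬛⬛⬛⬛⬛
⬛⬛⬛⬛⬛⬛⬛⬛
⬛⬛⬛⬛⬛⬛⬛⬛
❓❓⬜⬜⬜🟫⬜🟫
❓❓⬜⬜🔴⬛🟩⬛
❓❓⬛⬜⬛⬜🟫🟩
❓❓⬜⬛🟩🟩🟩❓
❓❓❓❓❓❓❓❓

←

⬛⬛⬛⬛⬛⬛⬛⬛
⬛⬛⬛⬛⬛⬛⬛⬛
⬛⬛⬛⬛⬛⬛⬛⬛
⬛❓🟫⬜⬜⬜🟫⬜
⬛❓🟫⬜🔴🟩⬛🟩
⬛❓🟩⬛⬜⬛⬜🟫
⬛❓⬛⬜⬛🟩🟩🟩
⬛❓❓❓❓❓❓❓

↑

⬛⬛⬛⬛⬛⬛⬛⬛
⬛⬛⬛⬛⬛⬛⬛⬛
⬛⬛⬛⬛⬛⬛⬛⬛
⬛⬛⬛⬛⬛⬛⬛⬛
⬛❓🟫⬜🔴⬜🟫⬜
⬛❓🟫⬜⬜🟩⬛🟩
⬛❓🟩⬛⬜⬛⬜🟫
⬛❓⬛⬜⬛🟩🟩🟩

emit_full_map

🟫⬜🔴⬜🟫⬜🟫⬜🟩⬜⬛⬜⬜🟩🟫🟩⬜🟩🟩🟩🟩
🟫⬜⬜🟩⬛🟩⬛⬜🟩🟫🟩🟫🟩🟩🟩⬜🟫🟫🟩🟩🟩
🟩⬛⬜⬛⬜🟫🟩🟩⬜⬜🟫🟫🟩🟦🟦⬛🟫🟩⬜🟩🟩
⬛⬜⬛🟩🟩🟩❓⬜🟩🟩⬜🟩🟩⬛⬜🟫🟩🟩🟩🟩⬜
❓❓❓❓❓❓❓❓❓❓❓❓❓❓❓❓🟩🟩⬛🟫🟫

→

⬛⬛⬛⬛⬛⬛⬛⬛
⬛⬛⬛⬛⬛⬛⬛⬛
⬛⬛⬛⬛⬛⬛⬛⬛
⬛⬛⬛⬛⬛⬛⬛⬛
❓🟫⬜⬜🔴🟫⬜🟫
❓🟫⬜⬜🟩⬛🟩⬛
❓🟩⬛⬜⬛⬜🟫🟩
❓⬛⬜⬛🟩🟩🟩❓

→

⬛⬛⬛⬛⬛⬛⬛⬛
⬛⬛⬛⬛⬛⬛⬛⬛
⬛⬛⬛⬛⬛⬛⬛⬛
⬛⬛⬛⬛⬛⬛⬛⬛
🟫⬜⬜⬜🔴⬜🟫⬜
🟫⬜⬜🟩⬛🟩⬛⬜
🟩⬛⬜⬛⬜🟫🟩🟩
⬛⬜⬛🟩🟩🟩❓⬜

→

⬛⬛⬛⬛⬛⬛⬛⬛
⬛⬛⬛⬛⬛⬛⬛⬛
⬛⬛⬛⬛⬛⬛⬛⬛
⬛⬛⬛⬛⬛⬛⬛⬛
⬜⬜⬜🟫🔴🟫⬜🟩
⬜⬜🟩⬛🟩⬛⬜🟩
⬛⬜⬛⬜🟫🟩🟩⬜
⬜⬛🟩🟩🟩❓⬜🟩

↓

⬛⬛⬛⬛⬛⬛⬛⬛
⬛⬛⬛⬛⬛⬛⬛⬛
⬛⬛⬛⬛⬛⬛⬛⬛
⬜⬜⬜🟫⬜🟫⬜🟩
⬜⬜🟩⬛🔴⬛⬜🟩
⬛⬜⬛⬜🟫🟩🟩⬜
⬜⬛🟩🟩🟩🟫⬜🟩
❓❓❓❓❓❓❓❓

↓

⬛⬛⬛⬛⬛⬛⬛⬛
⬛⬛⬛⬛⬛⬛⬛⬛
⬜⬜⬜🟫⬜🟫⬜🟩
⬜⬜🟩⬛🟩⬛⬜🟩
⬛⬜⬛⬜🔴🟩🟩⬜
⬜⬛🟩🟩🟩🟫⬜🟩
❓❓🟩🟩🟩🟦🟫❓
❓❓❓❓❓❓❓❓

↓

⬛⬛⬛⬛⬛⬛⬛⬛
⬜⬜⬜🟫⬜🟫⬜🟩
⬜⬜🟩⬛🟩⬛⬜🟩
⬛⬜⬛⬜🟫🟩🟩⬜
⬜⬛🟩🟩🔴🟫⬜🟩
❓❓🟩🟩🟩🟦🟫❓
❓❓🟫⬜🟩🟩🟩❓
❓❓❓❓❓❓❓❓

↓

⬜⬜⬜🟫⬜🟫⬜🟩
⬜⬜🟩⬛🟩⬛⬜🟩
⬛⬜⬛⬜🟫🟩🟩⬜
⬜⬛🟩🟩🟩🟫⬜🟩
❓❓🟩🟩🔴🟦🟫❓
❓❓🟫⬜🟩🟩🟩❓
❓❓🟩🟩⬛⬜🟩❓
❓❓❓❓❓❓❓❓

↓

⬜⬜🟩⬛🟩⬛⬜🟩
⬛⬜⬛⬜🟫🟩🟩⬜
⬜⬛🟩🟩🟩🟫⬜🟩
❓❓🟩🟩🟩🟦🟫❓
❓❓🟫⬜🔴🟩🟩❓
❓❓🟩🟩⬛⬜🟩❓
❓❓🟫🟩🟦🟫🟫❓
❓❓❓❓❓❓❓❓

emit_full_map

🟫⬜⬜⬜🟫⬜🟫⬜🟩⬜⬛⬜⬜🟩🟫🟩⬜🟩🟩🟩🟩
🟫⬜⬜🟩⬛🟩⬛⬜🟩🟫🟩🟫🟩🟩🟩⬜🟫🟫🟩🟩🟩
🟩⬛⬜⬛⬜🟫🟩🟩⬜⬜🟫🟫🟩🟦🟦⬛🟫🟩⬜🟩🟩
⬛⬜⬛🟩🟩🟩🟫⬜🟩🟩⬜🟩🟩⬛⬜🟫🟩🟩🟩🟩⬜
❓❓❓🟩🟩🟩🟦🟫❓❓❓❓❓❓❓❓🟩🟩⬛🟫🟫
❓❓❓🟫⬜🔴🟩🟩❓❓❓❓❓❓❓❓❓❓❓❓❓
❓❓❓🟩🟩⬛⬜🟩❓❓❓❓❓❓❓❓❓❓❓❓❓
❓❓❓🟫🟩🟦🟫🟫❓❓❓❓❓❓❓❓❓❓❓❓❓


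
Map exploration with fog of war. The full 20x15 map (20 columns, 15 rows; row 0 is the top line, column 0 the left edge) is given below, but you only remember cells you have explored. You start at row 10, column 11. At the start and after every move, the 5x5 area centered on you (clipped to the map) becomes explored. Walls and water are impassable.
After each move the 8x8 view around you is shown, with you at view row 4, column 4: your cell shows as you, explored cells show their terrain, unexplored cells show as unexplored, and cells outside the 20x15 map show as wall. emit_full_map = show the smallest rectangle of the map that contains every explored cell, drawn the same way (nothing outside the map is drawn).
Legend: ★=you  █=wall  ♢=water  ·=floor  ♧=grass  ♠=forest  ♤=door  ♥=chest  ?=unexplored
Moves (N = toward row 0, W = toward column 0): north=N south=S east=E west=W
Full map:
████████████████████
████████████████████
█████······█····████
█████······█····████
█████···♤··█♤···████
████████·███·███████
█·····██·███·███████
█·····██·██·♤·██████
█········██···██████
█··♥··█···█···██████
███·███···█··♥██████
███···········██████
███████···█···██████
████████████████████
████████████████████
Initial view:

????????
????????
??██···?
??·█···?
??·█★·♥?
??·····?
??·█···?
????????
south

????????
??██···?
??·█···?
??·█··♥?
??··★··?
??·█···?
??█████?
????????

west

????????
???██···
??··█···
??··█··♥
??··★···
??··█···
??██████
????????

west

????????
????██··
??···█··
??···█··
??··★···
??···█··
??██████
????????

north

????????
????????
??··██··
??···█··
??··★█··
??······
??···█··
??██████

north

????????
????????
??█·██·?
??··██··
??··★█··
??···█··
??······
??···█··

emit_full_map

█·██·??
··██···
··★█···
···█··♥
·······
···█···
███████

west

????????
????????
??██·██·
??···██·
??█·★·█·
??█···█·
??······
???···█·

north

????????
????????
??██·██?
??██·██·
??··★██·
??█···█·
??█···█·
??······

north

????????
????????
??██·██?
??██·██?
??██★██·
??···██·
??█···█·
??█···█·

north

????????
????????
??··♤··?
??██·██?
??██★██?
??██·██·
??···██·
??█···█·

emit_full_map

··♤··???
██·██???
██★██???
██·██·??
···██···
█···█···
█···█··♥
········
?···█···
?███████


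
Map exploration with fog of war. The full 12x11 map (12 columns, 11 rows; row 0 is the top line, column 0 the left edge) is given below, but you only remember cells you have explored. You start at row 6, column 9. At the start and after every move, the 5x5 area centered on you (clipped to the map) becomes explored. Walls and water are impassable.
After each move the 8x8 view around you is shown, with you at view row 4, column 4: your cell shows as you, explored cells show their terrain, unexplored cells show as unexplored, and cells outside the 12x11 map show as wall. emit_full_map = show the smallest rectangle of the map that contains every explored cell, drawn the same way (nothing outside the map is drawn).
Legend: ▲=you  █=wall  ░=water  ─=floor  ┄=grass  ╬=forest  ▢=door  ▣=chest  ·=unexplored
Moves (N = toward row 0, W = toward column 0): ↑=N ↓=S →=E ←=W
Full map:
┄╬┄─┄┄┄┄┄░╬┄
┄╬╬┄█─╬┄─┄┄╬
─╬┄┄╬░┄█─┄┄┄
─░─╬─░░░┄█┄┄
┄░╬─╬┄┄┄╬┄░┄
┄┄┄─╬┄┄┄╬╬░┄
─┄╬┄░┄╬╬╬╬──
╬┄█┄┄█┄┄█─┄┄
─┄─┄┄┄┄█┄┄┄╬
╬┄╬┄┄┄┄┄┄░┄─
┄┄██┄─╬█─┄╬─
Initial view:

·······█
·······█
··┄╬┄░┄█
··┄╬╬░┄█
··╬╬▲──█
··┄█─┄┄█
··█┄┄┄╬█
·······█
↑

·······█
·······█
··░┄█┄┄█
··┄╬┄░┄█
··┄╬▲░┄█
··╬╬╬──█
··┄█─┄┄█
··█┄┄┄╬█

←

········
········
··░░┄█┄┄
··┄┄╬┄░┄
··┄┄▲╬░┄
··╬╬╬╬──
··┄┄█─┄┄
···█┄┄┄╬

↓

········
··░░┄█┄┄
··┄┄╬┄░┄
··┄┄╬╬░┄
··╬╬▲╬──
··┄┄█─┄┄
··┄█┄┄┄╬
········

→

·······█
·░░┄█┄┄█
·┄┄╬┄░┄█
·┄┄╬╬░┄█
·╬╬╬▲──█
·┄┄█─┄┄█
·┄█┄┄┄╬█
·······█

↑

·······█
·······█
·░░┄█┄┄█
·┄┄╬┄░┄█
·┄┄╬▲░┄█
·╬╬╬╬──█
·┄┄█─┄┄█
·┄█┄┄┄╬█

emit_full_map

░░┄█┄┄
┄┄╬┄░┄
┄┄╬▲░┄
╬╬╬╬──
┄┄█─┄┄
┄█┄┄┄╬

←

········
········
··░░┄█┄┄
··┄┄╬┄░┄
··┄┄▲╬░┄
··╬╬╬╬──
··┄┄█─┄┄
··┄█┄┄┄╬

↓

········
··░░┄█┄┄
··┄┄╬┄░┄
··┄┄╬╬░┄
··╬╬▲╬──
··┄┄█─┄┄
··┄█┄┄┄╬
········

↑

········
········
··░░┄█┄┄
··┄┄╬┄░┄
··┄┄▲╬░┄
··╬╬╬╬──
··┄┄█─┄┄
··┄█┄┄┄╬

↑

········
········
··┄█─┄┄·
··░░┄█┄┄
··┄┄▲┄░┄
··┄┄╬╬░┄
··╬╬╬╬──
··┄┄█─┄┄

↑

████████
········
··╬┄─┄┄·
··┄█─┄┄·
··░░▲█┄┄
··┄┄╬┄░┄
··┄┄╬╬░┄
··╬╬╬╬──

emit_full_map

╬┄─┄┄·
┄█─┄┄·
░░▲█┄┄
┄┄╬┄░┄
┄┄╬╬░┄
╬╬╬╬──
┄┄█─┄┄
┄█┄┄┄╬

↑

████████
████████
··┄┄┄░╬·
··╬┄─┄┄·
··┄█▲┄┄·
··░░┄█┄┄
··┄┄╬┄░┄
··┄┄╬╬░┄

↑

████████
████████
████████
··┄┄┄░╬·
··╬┄▲┄┄·
··┄█─┄┄·
··░░┄█┄┄
··┄┄╬┄░┄

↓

████████
████████
··┄┄┄░╬·
··╬┄─┄┄·
··┄█▲┄┄·
··░░┄█┄┄
··┄┄╬┄░┄
··┄┄╬╬░┄

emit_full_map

┄┄┄░╬·
╬┄─┄┄·
┄█▲┄┄·
░░┄█┄┄
┄┄╬┄░┄
┄┄╬╬░┄
╬╬╬╬──
┄┄█─┄┄
┄█┄┄┄╬


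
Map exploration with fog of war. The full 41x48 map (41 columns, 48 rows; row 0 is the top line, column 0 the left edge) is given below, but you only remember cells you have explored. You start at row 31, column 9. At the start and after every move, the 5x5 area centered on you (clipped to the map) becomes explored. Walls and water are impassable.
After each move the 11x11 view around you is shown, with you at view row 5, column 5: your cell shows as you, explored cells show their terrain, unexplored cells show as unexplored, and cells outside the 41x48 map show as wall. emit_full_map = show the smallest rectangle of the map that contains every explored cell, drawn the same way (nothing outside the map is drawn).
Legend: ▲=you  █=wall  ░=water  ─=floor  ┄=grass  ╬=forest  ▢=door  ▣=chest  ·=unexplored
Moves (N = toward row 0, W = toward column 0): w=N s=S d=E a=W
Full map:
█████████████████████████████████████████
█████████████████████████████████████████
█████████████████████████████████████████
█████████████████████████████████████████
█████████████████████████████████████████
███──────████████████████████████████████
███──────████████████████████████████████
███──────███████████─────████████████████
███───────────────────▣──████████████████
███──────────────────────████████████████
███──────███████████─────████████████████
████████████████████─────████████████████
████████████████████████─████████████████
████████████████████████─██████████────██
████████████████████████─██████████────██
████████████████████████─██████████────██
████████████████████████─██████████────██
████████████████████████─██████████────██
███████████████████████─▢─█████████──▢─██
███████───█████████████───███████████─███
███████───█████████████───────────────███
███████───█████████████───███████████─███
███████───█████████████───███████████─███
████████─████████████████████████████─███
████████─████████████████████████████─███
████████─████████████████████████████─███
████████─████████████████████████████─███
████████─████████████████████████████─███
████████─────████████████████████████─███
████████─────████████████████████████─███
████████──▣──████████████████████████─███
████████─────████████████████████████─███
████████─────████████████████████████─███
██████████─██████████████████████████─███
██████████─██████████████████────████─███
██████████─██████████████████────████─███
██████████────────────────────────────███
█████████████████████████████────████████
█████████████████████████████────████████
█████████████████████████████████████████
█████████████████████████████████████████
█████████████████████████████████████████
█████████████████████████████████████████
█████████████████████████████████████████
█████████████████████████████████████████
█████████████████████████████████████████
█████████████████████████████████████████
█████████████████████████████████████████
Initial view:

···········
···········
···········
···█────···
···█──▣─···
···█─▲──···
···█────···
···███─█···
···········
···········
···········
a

···········
···········
···········
···██────··
···██──▣─··
···██▲───··
···██────··
···████─█··
···········
···········
···········

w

···········
···········
···········
···██───···
···██────··
···██▲─▣─··
···██────··
···██────··
···████─█··
···········
···········

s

···········
···········
···██───···
···██────··
···██──▣─··
···██▲───··
···██────··
···████─█··
···········
···········
···········

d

···········
···········
··██───····
··██────···
··██──▣─···
··██─▲──···
··██────···
··████─█···
···········
···········
···········

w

···········
···········
···········
··██────···
··██────···
··██─▲▣─···
··██────···
··██────···
··████─█···
···········
···········

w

···········
···········
···········
···█─███···
··██────···
··██─▲──···
··██──▣─···
··██────···
··██────···
··████─█···
···········

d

···········
···········
···········
··█─████···
·██─────···
·██──▲──···
·██──▣──···
·██─────···
·██────····
·████─█····
···········

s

···········
···········
··█─████···
·██─────···
·██─────···
·██──▲──···
·██─────···
·██─────···
·████─█····
···········
···········

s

···········
··█─████···
·██─────···
·██─────···
·██──▣──···
·██──▲──···
·██─────···
·████─██···
···········
···········
···········

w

···········
···········
··█─████···
·██─────···
·██─────···
·██──▲──···
·██─────···
·██─────···
·████─██···
···········
···········

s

···········
··█─████···
·██─────···
·██─────···
·██──▣──···
·██──▲──···
·██─────···
·████─██···
···········
···········
···········

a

···········
···█─████··
··██─────··
··██─────··
··██──▣──··
··██─▲───··
··██─────··
··████─██··
···········
···········
···········

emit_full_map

·█─████
██─────
██─────
██──▣──
██─▲───
██─────
████─██

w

···········
···········
···█─████··
··██─────··
··██─────··
··██─▲▣──··
··██─────··
··██─────··
··████─██··
···········
···········

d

···········
···········
··█─████···
·██─────···
·██─────···
·██──▲──···
·██─────···
·██─────···
·████─██···
···········
···········

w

···········
···········
···········
··█─████···
·██─────···
·██──▲──···
·██──▣──···
·██─────···
·██─────···
·████─██···
···········

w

···········
···········
···········
···─████···
··█─████···
·██──▲──···
·██─────···
·██──▣──···
·██─────···
·██─────···
·████─██···

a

···········
···········
···········
···█─████··
···█─████··
··██─▲───··
··██─────··
··██──▣──··
··██─────··
··██─────··
··████─██··

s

···········
···········
···█─████··
···█─████··
··██─────··
··██─▲───··
··██──▣──··
··██─────··
··██─────··
··████─██··
···········

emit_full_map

·█─████
·█─████
██─────
██─▲───
██──▣──
██─────
██─────
████─██

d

···········
···········
··█─████···
··█─████···
·██─────···
·██──▲──···
·██──▣──···
·██─────···
·██─────···
·████─██···
···········

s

···········
··█─████···
··█─████···
·██─────···
·██─────···
·██──▲──···
·██─────···
·██─────···
·████─██···
···········
···········

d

···········
·█─████····
·█─████····
██─────█···
██─────█···
██──▣▲─█···
██─────█···
██─────█···
████─██····
···········
···········

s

·█─████····
·█─████····
██─────█···
██─────█···
██──▣──█···
██───▲─█···
██─────█···
████─███···
···········
···········
···········

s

·█─████····
██─────█···
██─────█···
██──▣──█···
██─────█···
██───▲─█···
████─███···
···█─███···
···········
···········
···········

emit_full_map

·█─████·
·█─████·
██─────█
██─────█
██──▣──█
██─────█
██───▲─█
████─███
···█─███
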